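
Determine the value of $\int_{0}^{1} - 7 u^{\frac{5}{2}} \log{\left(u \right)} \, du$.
$\frac{4}{7}$

Consider the simpler parametrised integral
$$J(a) = \int_{0}^{1} - 7 u^{a} \, du = - \frac{7}{a + 1}.$$

Differentiating under the integral sign brings down a factor of $\ln u$:
$$\frac{dJ}{da} = \int_{0}^{1} - 7 u^{a} \log{\left(u \right)} \, du = \frac{7}{\left(a + 1\right)^{2}}.$$

The integral on the left is $I$, so $I = \frac{7}{\left(a + 1\right)^{2}}$.

Setting $a = \frac{5}{2}$:
$$I = \frac{4}{7}.$$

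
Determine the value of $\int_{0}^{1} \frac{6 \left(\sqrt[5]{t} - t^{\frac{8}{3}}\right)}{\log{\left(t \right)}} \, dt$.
$\log{\left(\frac{34012224}{27680640625} \right)}$

Consider the one-parameter family: let $I(a) = \int_{0}^{1} \frac{6 \left(- t^{\frac{8}{3}} + t^{a}\right)}{\log{\left(t \right)}} \, dt$.

Since $\dfrac{\partial}{\partial a}\,t^{a} = t^{a} \ln t$, the $\ln t$ in the denominator cancels and
$$\frac{dI}{da} = \int_{0}^{1} 6 t^{a} \, dt = 6 \left[\frac{t^{a+1}}{a+1}\right]_0^1 = \frac{6}{a + 1}.$$

Integrating with respect to $a$ gives $I(a) = \log{\left(\frac{729 \left(a + 1\right)^{6}}{1771561} \right)} + C$.

At $a = \frac{8}{3}$ the integrand is identically $0$, so $I(\frac{8}{3}) = 0$. The closed form gives $0$, hence $C = 0$.

Setting $a = \frac{1}{5}$:
$$I = \log{\left(\frac{34012224}{27680640625} \right)}.$$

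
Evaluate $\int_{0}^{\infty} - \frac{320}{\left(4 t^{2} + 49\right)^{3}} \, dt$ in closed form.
$- \frac{30 \pi}{16807}$

Recall the elementary integral
$$J(a) = \int_{0}^{\infty} - \frac{5}{a^{2} + t^{2}} \, dt = - \frac{5 \pi}{2 a}.$$

Differentiating under the integral sign with respect to $a$,
$$\frac{dJ}{da} = \int_{0}^{\infty} \frac{10 a}{\left(a^{2} + t^{2}\right)^{2}} \, dt = \frac{5 \pi}{2 a^{2}},$$
so $\int_{0}^{\infty} - \frac{5}{\left(a^{2} + t^{2}\right)^{2}} \, dt = - \frac{5 \pi}{4 a^{3}}$.

Repeating — each differentiation of $1/(t^2+a^2)^j$ produces $-2ja/(t^2+a^2)^{j+1}$ — and dividing through by $-2ja$ at each step yields, after $2$ differentiations in total,
$$\int_{0}^{\infty} - \frac{5}{\left(a^{2} + t^{2}\right)^{3}} \, dt = - \frac{15 \pi}{16 a^{5}}.$$

Setting $a = \frac{7}{2}$:
$$I = - \frac{30 \pi}{16807}.$$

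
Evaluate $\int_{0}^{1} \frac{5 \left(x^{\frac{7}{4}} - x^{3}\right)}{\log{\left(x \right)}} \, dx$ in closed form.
$- \log{\left(\frac{1048576}{161051} \right)}$

Introduce a parameter $a$ in the exponent: let $I(a) = \int_{0}^{1} \frac{5 \left(x^{\frac{7}{4}} - x^{a}\right)}{\log{\left(x \right)}} \, dx$.

Since $\dfrac{\partial}{\partial a}\,x^{a} = x^{a} \ln x$, the $\ln x$ in the denominator cancels and
$$\frac{dI}{da} = \int_{0}^{1} -5 x^{a} \, dx = -5 \left[\frac{x^{a+1}}{a+1}\right]_0^1 = - \frac{5}{a + 1}.$$

Integrating with respect to $a$ gives $I(a) = - \log{\left(\frac{1024 \left(a + 1\right)^{5}}{161051} \right)} + C$.

At $a = \frac{7}{4}$ the integrand is identically $0$, so $I(\frac{7}{4}) = 0$. The closed form gives $0$, hence $C = 0$.

Setting $a = 3$:
$$I = - \log{\left(\frac{1048576}{161051} \right)}.$$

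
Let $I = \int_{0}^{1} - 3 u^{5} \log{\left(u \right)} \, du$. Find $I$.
$\frac{1}{12}$

Start from the elementary integral
$$J(a) = \int_{0}^{1} - 3 u^{a} \, du = - \frac{3}{a + 1}.$$

Differentiating under the integral sign brings down a factor of $\ln u$:
$$\frac{dJ}{da} = \int_{0}^{1} - 3 u^{a} \log{\left(u \right)} \, du = \frac{3}{\left(a + 1\right)^{2}}.$$

The integral on the left is $I$, so $I = \frac{3}{\left(a + 1\right)^{2}}$.

Setting $a = 5$:
$$I = \frac{1}{12}.$$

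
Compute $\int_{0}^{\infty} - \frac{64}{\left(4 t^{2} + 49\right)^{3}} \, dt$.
$- \frac{6 \pi}{16807}$

Begin with the known result
$$J(a) = \int_{0}^{\infty} - \frac{1}{a^{2} + t^{2}} \, dt = - \frac{\pi}{2 a}.$$

Differentiating under the integral sign with respect to $a$,
$$\frac{dJ}{da} = \int_{0}^{\infty} \frac{2 a}{\left(a^{2} + t^{2}\right)^{2}} \, dt = \frac{\pi}{2 a^{2}},$$
so $\int_{0}^{\infty} - \frac{1}{\left(a^{2} + t^{2}\right)^{2}} \, dt = - \frac{\pi}{4 a^{3}}$.

Repeating — each differentiation of $1/(t^2+a^2)^j$ produces $-2ja/(t^2+a^2)^{j+1}$ — and dividing through by $-2ja$ at each step yields, after $2$ differentiations in total,
$$\int_{0}^{\infty} - \frac{1}{\left(a^{2} + t^{2}\right)^{3}} \, dt = - \frac{3 \pi}{16 a^{5}}.$$

Setting $a = \frac{7}{2}$:
$$I = - \frac{6 \pi}{16807}.$$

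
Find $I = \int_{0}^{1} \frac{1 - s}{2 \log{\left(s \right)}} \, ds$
$- \frac{\log{\left(2 \right)}}{2}$

Replace the exponent $1$ by a parameter $a$: let $I(a) = \int_{0}^{1} \frac{1 - s^{a}}{2 \log{\left(s \right)}} \, ds$.

Since $\dfrac{\partial}{\partial a}\,s^{a} = s^{a} \ln s$, the $\ln s$ in the denominator cancels and
$$\frac{dI}{da} = \int_{0}^{1} - \frac{1}{2} s^{a} \, ds = - \frac{1}{2} \left[\frac{s^{a+1}}{a+1}\right]_0^1 = - \frac{1}{2 a + 2}.$$

Integrating with respect to $a$ gives $I(a) = - \frac{\log{\left(a + 1 \right)}}{2} + C$.

At $a = 0$ the integrand is identically $0$, so $I(0) = 0$. The closed form gives $0$, hence $C = 0$.

Setting $a = 1$:
$$I = - \frac{\log{\left(2 \right)}}{2}.$$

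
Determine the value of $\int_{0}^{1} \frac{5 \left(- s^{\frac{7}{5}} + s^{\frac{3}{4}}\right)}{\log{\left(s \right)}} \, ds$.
$\log{\left(\frac{52521875}{254803968} \right)}$

Introduce a parameter $a$ in the exponent: let $I(a) = \int_{0}^{1} \frac{5 \left(- s^{\frac{7}{5}} + s^{a}\right)}{\log{\left(s \right)}} \, ds$.

Since $\dfrac{\partial}{\partial a}\,s^{a} = s^{a} \ln s$, the $\ln s$ in the denominator cancels and
$$\frac{dI}{da} = \int_{0}^{1} 5 s^{a} \, ds = 5 \left[\frac{s^{a+1}}{a+1}\right]_0^1 = \frac{5}{a + 1}.$$

Integrating with respect to $a$ gives $I(a) = \log{\left(\frac{3125 \left(a + 1\right)^{5}}{248832} \right)} + C$.

At $a = \frac{7}{5}$ the integrand is identically $0$, so $I(\frac{7}{5}) = 0$. The closed form gives $0$, hence $C = 0$.

Setting $a = \frac{3}{4}$:
$$I = \log{\left(\frac{52521875}{254803968} \right)}.$$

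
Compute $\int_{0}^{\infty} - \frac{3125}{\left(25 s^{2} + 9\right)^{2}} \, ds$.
$- \frac{625 \pi}{108}$

Recall the elementary integral
$$J(a) = \int_{0}^{\infty} - \frac{5}{a^{2} + s^{2}} \, ds = - \frac{5 \pi}{2 a}.$$

Differentiating under the integral sign with respect to $a$,
$$\frac{dJ}{da} = \int_{0}^{\infty} \frac{10 a}{\left(a^{2} + s^{2}\right)^{2}} \, ds = \frac{5 \pi}{2 a^{2}},$$
so $\int_{0}^{\infty} - \frac{5}{\left(a^{2} + s^{2}\right)^{2}} \, ds = - \frac{5 \pi}{4 a^{3}}$.

Setting $a = \frac{3}{5}$:
$$I = - \frac{625 \pi}{108}.$$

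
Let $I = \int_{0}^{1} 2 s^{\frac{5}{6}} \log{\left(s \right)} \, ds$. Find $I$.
$- \frac{72}{121}$

Begin with the known integral
$$J(a) = \int_{0}^{1} 2 s^{a} \, ds = \frac{2}{a + 1}.$$

Differentiating under the integral sign brings down a factor of $\ln s$:
$$\frac{dJ}{da} = \int_{0}^{1} 2 s^{a} \log{\left(s \right)} \, ds = - \frac{2}{\left(a + 1\right)^{2}}.$$

The integral on the left is $I$, so $I = - \frac{2}{\left(a + 1\right)^{2}}$.

Setting $a = \frac{5}{6}$:
$$I = - \frac{72}{121}.$$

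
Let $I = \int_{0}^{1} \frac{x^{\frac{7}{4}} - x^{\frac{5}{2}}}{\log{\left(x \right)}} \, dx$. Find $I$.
$- \log{\left(14 \right)} + \log{\left(11 \right)}$

Replace the exponent $\frac{5}{2}$ by a parameter $a$: let $I(a) = \int_{0}^{1} \frac{x^{\frac{7}{4}} - x^{a}}{\log{\left(x \right)}} \, dx$.

Since $\dfrac{\partial}{\partial a}\,x^{a} = x^{a} \ln x$, the $\ln x$ in the denominator cancels and
$$\frac{dI}{da} = \int_{0}^{1} -1 x^{a} \, dx = -1 \left[\frac{x^{a+1}}{a+1}\right]_0^1 = - \frac{1}{a + 1}.$$

Integrating with respect to $a$ gives $I(a) = - \log{\left(\frac{4 a}{11} + \frac{4}{11} \right)} + C$.

At $a = \frac{7}{4}$ the integrand is identically $0$, so $I(\frac{7}{4}) = 0$. The closed form gives $0$, hence $C = 0$.

Setting $a = \frac{5}{2}$:
$$I = - \log{\left(14 \right)} + \log{\left(11 \right)}.$$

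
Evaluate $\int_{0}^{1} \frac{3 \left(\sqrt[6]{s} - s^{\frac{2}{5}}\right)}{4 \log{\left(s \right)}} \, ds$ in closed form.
$- \frac{3 \log{\left(6 \right)}}{4} + \frac{3 \log{\left(5 \right)}}{4}$

Consider the one-parameter family: let $I(a) = \int_{0}^{1} \frac{3 \left(\sqrt[6]{s} - s^{a}\right)}{4 \log{\left(s \right)}} \, ds$.

Since $\dfrac{\partial}{\partial a}\,s^{a} = s^{a} \ln s$, the $\ln s$ in the denominator cancels and
$$\frac{dI}{da} = \int_{0}^{1} - \frac{3}{4} s^{a} \, ds = - \frac{3}{4} \left[\frac{s^{a+1}}{a+1}\right]_0^1 = - \frac{3}{4 a + 4}.$$

Integrating with respect to $a$ gives $I(a) = - \frac{3 \log{\left(a + 1 \right)}}{4} - \frac{3 \log{\left(6 \right)}}{4} + \frac{3 \log{\left(7 \right)}}{4} + C$.

At $a = \frac{1}{6}$ the integrand is identically $0$, so $I(\frac{1}{6}) = 0$. The closed form gives $0$, hence $C = 0$.

Setting $a = \frac{2}{5}$:
$$I = - \frac{3 \log{\left(6 \right)}}{4} + \frac{3 \log{\left(5 \right)}}{4}.$$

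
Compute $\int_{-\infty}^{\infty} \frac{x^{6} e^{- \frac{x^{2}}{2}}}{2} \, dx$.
$\frac{15 \sqrt{2} \sqrt{\pi}}{2}$

Consider the simpler parametrised integral
$$J(a) = \int_{-\infty}^{\infty} \frac{e^{- a x^{2}}}{2} \, dx = \frac{\sqrt{\pi}}{2 \sqrt{a}}.$$

Differentiating under the integral sign brings down a factor of $(-x^2)$:
$$\frac{dJ}{da} = \int_{-\infty}^{\infty} - \frac{x^{2} e^{- a x^{2}}}{2} \, dx = - \frac{\sqrt{\pi}}{4 a^{\frac{3}{2}}}.$$

Repeating $3$ times in total — each differentiation brings down another $(-x^2)$ — gives
$$\frac{d^{3}J}{da^{3}} = \int_{-\infty}^{\infty} - \frac{x^{6} e^{- a x^{2}}}{2} \, dx = - \frac{15 \sqrt{\pi}}{16 a^{\frac{7}{2}}},$$
and the integrand here is $(-1)^{3}$ times the target integrand, so $I = (-1)^{3}\,\frac{d^{3}J}{da^{3}} = \frac{15 \sqrt{\pi}}{16 a^{\frac{7}{2}}}$.

Setting $a = \frac{1}{2}$:
$$I = \frac{15 \sqrt{2} \sqrt{\pi}}{2}.$$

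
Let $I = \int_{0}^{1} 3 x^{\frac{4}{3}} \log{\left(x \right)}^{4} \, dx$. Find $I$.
$\frac{17496}{16807}$

Start from the elementary integral
$$J(a) = \int_{0}^{1} 3 x^{a} \, dx = \frac{3}{a + 1}.$$

Differentiating under the integral sign brings down a factor of $\ln x$:
$$\frac{dJ}{da} = \int_{0}^{1} 3 x^{a} \log{\left(x \right)} \, dx = - \frac{3}{\left(a + 1\right)^{2}}.$$

Repeating $4$ times in total — each differentiation brings down another $\ln x$ — gives
$$\frac{d^{4}J}{da^{4}} = \int_{0}^{1} 3 x^{a} \log{\left(x \right)}^{4} \, dx = \frac{72}{\left(a + 1\right)^{5}},$$
and the integrand here is exactly the target integrand, so $I = \frac{72}{\left(a + 1\right)^{5}}$.

Setting $a = \frac{4}{3}$:
$$I = \frac{17496}{16807}.$$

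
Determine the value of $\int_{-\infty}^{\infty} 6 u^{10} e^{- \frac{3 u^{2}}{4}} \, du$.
$\frac{4480 \sqrt{3} \sqrt{\pi}}{9}$

Begin with the known integral
$$J(a) = \int_{-\infty}^{\infty} 6 e^{- a u^{2}} \, du = \frac{6 \sqrt{\pi}}{\sqrt{a}}.$$

Differentiating under the integral sign brings down a factor of $(-u^2)$:
$$\frac{dJ}{da} = \int_{-\infty}^{\infty} - 6 u^{2} e^{- a u^{2}} \, du = - \frac{3 \sqrt{\pi}}{a^{\frac{3}{2}}}.$$

Repeating $5$ times in total — each differentiation brings down another $(-u^2)$ — gives
$$\frac{d^{5}J}{da^{5}} = \int_{-\infty}^{\infty} - 6 u^{10} e^{- a u^{2}} \, du = - \frac{2835 \sqrt{\pi}}{16 a^{\frac{11}{2}}},$$
and the integrand here is $(-1)^{5}$ times the target integrand, so $I = (-1)^{5}\,\frac{d^{5}J}{da^{5}} = \frac{2835 \sqrt{\pi}}{16 a^{\frac{11}{2}}}$.

Setting $a = \frac{3}{4}$:
$$I = \frac{4480 \sqrt{3} \sqrt{\pi}}{9}.$$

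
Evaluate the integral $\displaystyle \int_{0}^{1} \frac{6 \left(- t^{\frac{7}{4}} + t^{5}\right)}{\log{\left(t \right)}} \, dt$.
$\log{\left(\frac{191102976}{1771561} \right)}$

Consider the one-parameter family: let $I(a) = \int_{0}^{1} \frac{6 \left(t^{5} - t^{a}\right)}{\log{\left(t \right)}} \, dt$.

Since $\dfrac{\partial}{\partial a}\,t^{a} = t^{a} \ln t$, the $\ln t$ in the denominator cancels and
$$\frac{dI}{da} = \int_{0}^{1} -6 t^{a} \, dt = -6 \left[\frac{t^{a+1}}{a+1}\right]_0^1 = - \frac{6}{a + 1}.$$

Integrating with respect to $a$ gives $I(a) = \log{\left(\frac{46656}{\left(a + 1\right)^{6}} \right)} + C$.

At $a = 5$ the integrand is identically $0$, so $I(5) = 0$. The closed form gives $0$, hence $C = 0$.

Setting $a = \frac{7}{4}$:
$$I = \log{\left(\frac{191102976}{1771561} \right)}.$$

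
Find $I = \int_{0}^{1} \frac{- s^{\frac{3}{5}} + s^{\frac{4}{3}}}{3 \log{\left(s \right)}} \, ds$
$\log{\left(\frac{3^{\frac{2}{3}} \sqrt[3]{35}}{6} \right)}$

Introduce a parameter $a$ in the exponent: let $I(a) = \int_{0}^{1} \frac{s^{\frac{4}{3}} - s^{a}}{3 \log{\left(s \right)}} \, ds$.

Since $\dfrac{\partial}{\partial a}\,s^{a} = s^{a} \ln s$, the $\ln s$ in the denominator cancels and
$$\frac{dI}{da} = \int_{0}^{1} - \frac{1}{3} s^{a} \, ds = - \frac{1}{3} \left[\frac{s^{a+1}}{a+1}\right]_0^1 = - \frac{1}{3 a + 3}.$$

Integrating with respect to $a$ gives $I(a) = - \frac{\log{\left(a + 1 \right)}}{3} - \frac{\log{\left(3 \right)}}{3} + \frac{\log{\left(7 \right)}}{3} + C$.

At $a = \frac{4}{3}$ the integrand is identically $0$, so $I(\frac{4}{3}) = 0$. The closed form gives $0$, hence $C = 0$.

Setting $a = \frac{3}{5}$:
$$I = \log{\left(\frac{3^{\frac{2}{3}} \sqrt[3]{35}}{6} \right)}.$$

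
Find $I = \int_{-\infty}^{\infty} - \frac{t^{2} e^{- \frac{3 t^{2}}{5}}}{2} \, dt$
$- \frac{5 \sqrt{15} \sqrt{\pi}}{36}$

Consider the simpler parametrised integral
$$J(a) = \int_{-\infty}^{\infty} - \frac{e^{- a t^{2}}}{2} \, dt = - \frac{\sqrt{\pi}}{2 \sqrt{a}}.$$

Differentiating under the integral sign brings down a factor of $(-t^2)$:
$$\frac{dJ}{da} = \int_{-\infty}^{\infty} \frac{t^{2} e^{- a t^{2}}}{2} \, dt = \frac{\sqrt{\pi}}{4 a^{\frac{3}{2}}}.$$

The integral on the left is $-I$, so $I = - \frac{\sqrt{\pi}}{4 a^{\frac{3}{2}}}$.

Setting $a = \frac{3}{5}$:
$$I = - \frac{5 \sqrt{15} \sqrt{\pi}}{36}.$$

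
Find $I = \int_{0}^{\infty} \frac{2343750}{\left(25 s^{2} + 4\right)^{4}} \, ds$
$\frac{1171875 \pi}{2048}$

Begin with the known result
$$J(a) = \int_{0}^{\infty} \frac{6}{a^{2} + s^{2}} \, ds = \frac{3 \pi}{a}.$$

Differentiating under the integral sign with respect to $a$,
$$\frac{dJ}{da} = \int_{0}^{\infty} - \frac{12 a}{\left(a^{2} + s^{2}\right)^{2}} \, ds = - \frac{3 \pi}{a^{2}},$$
so $\int_{0}^{\infty} \frac{6}{\left(a^{2} + s^{2}\right)^{2}} \, ds = \frac{3 \pi}{2 a^{3}}$.

Repeating — each differentiation of $1/(s^2+a^2)^j$ produces $-2ja/(s^2+a^2)^{j+1}$ — and dividing through by $-2ja$ at each step yields, after $3$ differentiations in total,
$$\int_{0}^{\infty} \frac{6}{\left(a^{2} + s^{2}\right)^{4}} \, ds = \frac{15 \pi}{16 a^{7}}.$$

Setting $a = \frac{2}{5}$:
$$I = \frac{1171875 \pi}{2048}.$$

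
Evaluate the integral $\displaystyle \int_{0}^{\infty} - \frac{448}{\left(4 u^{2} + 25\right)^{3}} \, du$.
$- \frac{42 \pi}{3125}$

Recall the elementary integral
$$J(a) = \int_{0}^{\infty} - \frac{7}{a^{2} + u^{2}} \, du = - \frac{7 \pi}{2 a}.$$

Differentiating under the integral sign with respect to $a$,
$$\frac{dJ}{da} = \int_{0}^{\infty} \frac{14 a}{\left(a^{2} + u^{2}\right)^{2}} \, du = \frac{7 \pi}{2 a^{2}},$$
so $\int_{0}^{\infty} - \frac{7}{\left(a^{2} + u^{2}\right)^{2}} \, du = - \frac{7 \pi}{4 a^{3}}$.

Repeating — each differentiation of $1/(u^2+a^2)^j$ produces $-2ja/(u^2+a^2)^{j+1}$ — and dividing through by $-2ja$ at each step yields, after $2$ differentiations in total,
$$\int_{0}^{\infty} - \frac{7}{\left(a^{2} + u^{2}\right)^{3}} \, du = - \frac{21 \pi}{16 a^{5}}.$$

Setting $a = \frac{5}{2}$:
$$I = - \frac{42 \pi}{3125}.$$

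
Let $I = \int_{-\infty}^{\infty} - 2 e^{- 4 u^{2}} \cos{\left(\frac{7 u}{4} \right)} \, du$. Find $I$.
$- \frac{\sqrt{\pi}}{e^{\frac{49}{256}}}$

Treat the cosine frequency as a parameter and define $I(b) = \int_{-\infty}^{\infty} - 2 e^{- 4 u^{2}} \cos{\left(b u \right)} \, du$.

Differentiating under the integral sign,
$$I'(b) = \int_{-\infty}^{\infty} 2 u e^{- 4 u^{2}} \sin{\left(b u \right)} \, du.$$

Integrate $\int_{-\infty}^{\infty} u \sin(b u)\, e^{- 4 u^{2}}\, du$ by parts with $w = \sin(b u)$ and $dv = u\, e^{- 4 u^{2}}\, du$, giving $v = - \frac{e^{- 4 u^{2}}}{8}$. The boundary term vanishes and
$$\int_{-\infty}^{\infty} u \sin(b u)\, e^{- 4 u^{2}}\, du = \frac{b}{8} \int_{-\infty}^{\infty} \cos(b u)\, e^{- 4 u^{2}}\, du,$$
so $I'(b) = - \frac{b}{8}\, I(b)$.

This is a separable first-order ODE; solving with the initial condition $I(0) = \int_{-\infty}^{\infty} - 2 e^{- 4 u^{2}}\,du = - \sqrt{\pi}$ gives
$$I(b) = - \sqrt{\pi} e^{- \frac{b^{2}}{16}}.$$

Setting $b = \frac{7}{4}$:
$$I = - \frac{\sqrt{\pi}}{e^{\frac{49}{256}}}.$$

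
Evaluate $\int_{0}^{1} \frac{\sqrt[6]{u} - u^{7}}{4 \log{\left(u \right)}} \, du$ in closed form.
$\log{\left(\frac{3^{\frac{3}{4}} \sqrt[4]{7}}{6} \right)}$

Consider the one-parameter family: let $I(a) = \int_{0}^{1} \frac{- u^{7} + u^{a}}{4 \log{\left(u \right)}} \, du$.

Since $\dfrac{\partial}{\partial a}\,u^{a} = u^{a} \ln u$, the $\ln u$ in the denominator cancels and
$$\frac{dI}{da} = \int_{0}^{1} \frac{1}{4} u^{a} \, du = \frac{1}{4} \left[\frac{u^{a+1}}{a+1}\right]_0^1 = \frac{1}{4 \left(a + 1\right)}.$$

Integrating with respect to $a$ gives $I(a) = \frac{\log{\left(a + 1 \right)}}{4} - \frac{3 \log{\left(2 \right)}}{4} + C$.

At $a = 7$ the integrand is identically $0$, so $I(7) = 0$. The closed form gives $0$, hence $C = 0$.

Setting $a = \frac{1}{6}$:
$$I = \log{\left(\frac{3^{\frac{3}{4}} \sqrt[4]{7}}{6} \right)}.$$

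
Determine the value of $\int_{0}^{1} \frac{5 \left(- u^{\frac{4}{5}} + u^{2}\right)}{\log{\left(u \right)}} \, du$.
$\log{\left(\frac{3125}{243} \right)}$

Replace the exponent $2$ by a parameter $a$: let $I(a) = \int_{0}^{1} \frac{5 \left(- u^{\frac{4}{5}} + u^{a}\right)}{\log{\left(u \right)}} \, du$.

Since $\dfrac{\partial}{\partial a}\,u^{a} = u^{a} \ln u$, the $\ln u$ in the denominator cancels and
$$\frac{dI}{da} = \int_{0}^{1} 5 u^{a} \, du = 5 \left[\frac{u^{a+1}}{a+1}\right]_0^1 = \frac{5}{a + 1}.$$

Integrating with respect to $a$ gives $I(a) = \log{\left(\frac{3125 \left(a + 1\right)^{5}}{59049} \right)} + C$.

At $a = \frac{4}{5}$ the integrand is identically $0$, so $I(\frac{4}{5}) = 0$. The closed form gives $0$, hence $C = 0$.

Setting $a = 2$:
$$I = \log{\left(\frac{3125}{243} \right)}.$$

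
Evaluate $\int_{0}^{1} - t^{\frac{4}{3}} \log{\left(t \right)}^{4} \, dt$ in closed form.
$- \frac{5832}{16807}$

Begin with the known integral
$$J(a) = \int_{0}^{1} - t^{a} \, dt = - \frac{1}{a + 1}.$$

Differentiating under the integral sign brings down a factor of $\ln t$:
$$\frac{dJ}{da} = \int_{0}^{1} - t^{a} \log{\left(t \right)} \, dt = \frac{1}{\left(a + 1\right)^{2}}.$$

Repeating $4$ times in total — each differentiation brings down another $\ln t$ — gives
$$\frac{d^{4}J}{da^{4}} = \int_{0}^{1} - t^{a} \log{\left(t \right)}^{4} \, dt = - \frac{24}{\left(a + 1\right)^{5}},$$
and the integrand here is exactly the target integrand, so $I = - \frac{24}{\left(a + 1\right)^{5}}$.

Setting $a = \frac{4}{3}$:
$$I = - \frac{5832}{16807}.$$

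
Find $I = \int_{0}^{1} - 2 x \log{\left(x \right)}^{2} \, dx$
$- \frac{1}{2}$

Start from the elementary integral
$$J(a) = \int_{0}^{1} - 2 x^{a} \, dx = - \frac{2}{a + 1}.$$

Differentiating under the integral sign brings down a factor of $\ln x$:
$$\frac{dJ}{da} = \int_{0}^{1} - 2 x^{a} \log{\left(x \right)} \, dx = \frac{2}{\left(a + 1\right)^{2}}.$$

Repeating twice in total — each differentiation brings down another $\ln x$ — gives
$$\frac{d^{2}J}{da^{2}} = \int_{0}^{1} - 2 x^{a} \log{\left(x \right)}^{2} \, dx = - \frac{4}{\left(a + 1\right)^{3}},$$
and the integrand here is exactly the target integrand, so $I = - \frac{4}{\left(a + 1\right)^{3}}$.

Setting $a = 1$:
$$I = - \frac{1}{2}.$$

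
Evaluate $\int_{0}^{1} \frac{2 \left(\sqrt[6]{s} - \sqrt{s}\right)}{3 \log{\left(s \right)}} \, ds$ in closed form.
$\log{\left(\frac{21^{\frac{2}{3}}}{9} \right)}$

Replace the exponent $\frac{1}{2}$ by a parameter $a$: let $I(a) = \int_{0}^{1} \frac{2 \left(\sqrt[6]{s} - s^{a}\right)}{3 \log{\left(s \right)}} \, ds$.

Since $\dfrac{\partial}{\partial a}\,s^{a} = s^{a} \ln s$, the $\ln s$ in the denominator cancels and
$$\frac{dI}{da} = \int_{0}^{1} - \frac{2}{3} s^{a} \, ds = - \frac{2}{3} \left[\frac{s^{a+1}}{a+1}\right]_0^1 = - \frac{2}{3 a + 3}.$$

Integrating with respect to $a$ gives $I(a) = - \frac{2 \log{\left(a + 1 \right)}}{3} - \frac{2 \log{\left(6 \right)}}{3} + \frac{2 \log{\left(7 \right)}}{3} + C$.

At $a = \frac{1}{6}$ the integrand is identically $0$, so $I(\frac{1}{6}) = 0$. The closed form gives $0$, hence $C = 0$.

Setting $a = \frac{1}{2}$:
$$I = \log{\left(\frac{21^{\frac{2}{3}}}{9} \right)}.$$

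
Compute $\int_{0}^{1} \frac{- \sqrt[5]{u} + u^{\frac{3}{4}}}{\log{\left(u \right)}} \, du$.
$\log{\left(\frac{35}{24} \right)}$

Replace the exponent $\frac{3}{4}$ by a parameter $a$: let $I(a) = \int_{0}^{1} \frac{- \sqrt[5]{u} + u^{a}}{\log{\left(u \right)}} \, du$.

Since $\dfrac{\partial}{\partial a}\,u^{a} = u^{a} \ln u$, the $\ln u$ in the denominator cancels and
$$\frac{dI}{da} = \int_{0}^{1} u^{a} \, du = \left[\frac{u^{a+1}}{a+1}\right]_0^1 = \frac{1}{a + 1}.$$

Integrating with respect to $a$ gives $I(a) = \log{\left(\frac{5 a}{6} + \frac{5}{6} \right)} + C$.

At $a = \frac{1}{5}$ the integrand is identically $0$, so $I(\frac{1}{5}) = 0$. The closed form gives $0$, hence $C = 0$.

Setting $a = \frac{3}{4}$:
$$I = \log{\left(\frac{35}{24} \right)}.$$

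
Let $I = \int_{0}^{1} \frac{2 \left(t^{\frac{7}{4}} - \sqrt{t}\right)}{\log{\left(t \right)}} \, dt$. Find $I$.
$\log{\left(\frac{121}{36} \right)}$

Replace the exponent $\frac{7}{4}$ by a parameter $a$: let $I(a) = \int_{0}^{1} \frac{2 \left(- \sqrt{t} + t^{a}\right)}{\log{\left(t \right)}} \, dt$.

Since $\dfrac{\partial}{\partial a}\,t^{a} = t^{a} \ln t$, the $\ln t$ in the denominator cancels and
$$\frac{dI}{da} = \int_{0}^{1} 2 t^{a} \, dt = 2 \left[\frac{t^{a+1}}{a+1}\right]_0^1 = \frac{2}{a + 1}.$$

Integrating with respect to $a$ gives $I(a) = \log{\left(\frac{4 \left(a + 1\right)^{2}}{9} \right)} + C$.

At $a = \frac{1}{2}$ the integrand is identically $0$, so $I(\frac{1}{2}) = 0$. The closed form gives $0$, hence $C = 0$.

Setting $a = \frac{7}{4}$:
$$I = \log{\left(\frac{121}{36} \right)}.$$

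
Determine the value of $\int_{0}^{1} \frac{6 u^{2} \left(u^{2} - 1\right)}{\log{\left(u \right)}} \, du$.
$\log{\left(\frac{15625}{729} \right)}$

Consider the one-parameter family: let $I(a) = \int_{0}^{1} \frac{6 \left(u^{4} - u^{a}\right)}{\log{\left(u \right)}} \, du$.

Since $\dfrac{\partial}{\partial a}\,u^{a} = u^{a} \ln u$, the $\ln u$ in the denominator cancels and
$$\frac{dI}{da} = \int_{0}^{1} -6 u^{a} \, du = -6 \left[\frac{u^{a+1}}{a+1}\right]_0^1 = - \frac{6}{a + 1}.$$

Integrating with respect to $a$ gives $I(a) = \log{\left(\frac{15625}{\left(a + 1\right)^{6}} \right)} + C$.

At $a = 4$ the integrand is identically $0$, so $I(4) = 0$. The closed form gives $0$, hence $C = 0$.

Setting $a = 2$:
$$I = \log{\left(\frac{15625}{729} \right)}.$$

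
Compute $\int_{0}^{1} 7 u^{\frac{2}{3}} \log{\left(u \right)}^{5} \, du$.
$- \frac{122472}{3125}$

Start from the elementary integral
$$J(a) = \int_{0}^{1} 7 u^{a} \, du = \frac{7}{a + 1}.$$

Differentiating under the integral sign brings down a factor of $\ln u$:
$$\frac{dJ}{da} = \int_{0}^{1} 7 u^{a} \log{\left(u \right)} \, du = - \frac{7}{\left(a + 1\right)^{2}}.$$

Repeating $5$ times in total — each differentiation brings down another $\ln u$ — gives
$$\frac{d^{5}J}{da^{5}} = \int_{0}^{1} 7 u^{a} \log{\left(u \right)}^{5} \, du = - \frac{840}{\left(a + 1\right)^{6}},$$
and the integrand here is exactly the target integrand, so $I = - \frac{840}{\left(a + 1\right)^{6}}$.

Setting $a = \frac{2}{3}$:
$$I = - \frac{122472}{3125}.$$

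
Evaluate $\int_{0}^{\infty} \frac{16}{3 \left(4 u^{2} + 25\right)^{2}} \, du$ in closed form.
$\frac{2 \pi}{375}$

Start from the standard arctangent integral
$$J(a) = \int_{0}^{\infty} \frac{1}{3 \left(a^{2} + u^{2}\right)} \, du = \frac{\pi}{6 a}.$$

Differentiating under the integral sign with respect to $a$,
$$\frac{dJ}{da} = \int_{0}^{\infty} - \frac{2 a}{3 \left(a^{2} + u^{2}\right)^{2}} \, du = - \frac{\pi}{6 a^{2}},$$
so $\int_{0}^{\infty} \frac{1}{3 \left(a^{2} + u^{2}\right)^{2}} \, du = \frac{\pi}{12 a^{3}}$.

Setting $a = \frac{5}{2}$:
$$I = \frac{2 \pi}{375}.$$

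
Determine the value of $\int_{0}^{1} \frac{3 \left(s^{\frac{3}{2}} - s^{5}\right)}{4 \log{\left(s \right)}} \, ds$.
$\log{\left(\frac{\sqrt{2} \sqrt[4]{3} \cdot 5^{\frac{3}{4}}}{12} \right)}$

Consider the one-parameter family: let $I(a) = \int_{0}^{1} \frac{3 \left(- s^{5} + s^{a}\right)}{4 \log{\left(s \right)}} \, ds$.

Since $\dfrac{\partial}{\partial a}\,s^{a} = s^{a} \ln s$, the $\ln s$ in the denominator cancels and
$$\frac{dI}{da} = \int_{0}^{1} \frac{3}{4} s^{a} \, ds = \frac{3}{4} \left[\frac{s^{a+1}}{a+1}\right]_0^1 = \frac{3}{4 \left(a + 1\right)}.$$

Integrating with respect to $a$ gives $I(a) = \frac{3 \log{\left(a + 1 \right)}}{4} - \frac{3 \log{\left(6 \right)}}{4} + C$.

At $a = 5$ the integrand is identically $0$, so $I(5) = 0$. The closed form gives $0$, hence $C = 0$.

Setting $a = \frac{3}{2}$:
$$I = \log{\left(\frac{\sqrt{2} \sqrt[4]{3} \cdot 5^{\frac{3}{4}}}{12} \right)}.$$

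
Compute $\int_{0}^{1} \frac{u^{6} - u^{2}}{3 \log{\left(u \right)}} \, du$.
$- \frac{\log{\left(3 \right)}}{3} + \frac{\log{\left(7 \right)}}{3}$

Replace the exponent $6$ by a parameter $a$: let $I(a) = \int_{0}^{1} \frac{- u^{2} + u^{a}}{3 \log{\left(u \right)}} \, du$.

Since $\dfrac{\partial}{\partial a}\,u^{a} = u^{a} \ln u$, the $\ln u$ in the denominator cancels and
$$\frac{dI}{da} = \int_{0}^{1} \frac{1}{3} u^{a} \, du = \frac{1}{3} \left[\frac{u^{a+1}}{a+1}\right]_0^1 = \frac{1}{3 \left(a + 1\right)}.$$

Integrating with respect to $a$ gives $I(a) = \frac{\log{\left(a + 1 \right)}}{3} - \frac{\log{\left(3 \right)}}{3} + C$.

At $a = 2$ the integrand is identically $0$, so $I(2) = 0$. The closed form gives $0$, hence $C = 0$.

Setting $a = 6$:
$$I = - \frac{\log{\left(3 \right)}}{3} + \frac{\log{\left(7 \right)}}{3}.$$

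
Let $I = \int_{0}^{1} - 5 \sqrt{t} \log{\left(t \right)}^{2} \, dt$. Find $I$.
$- \frac{80}{27}$

Consider the simpler parametrised integral
$$J(a) = \int_{0}^{1} - 5 t^{a} \, dt = - \frac{5}{a + 1}.$$

Differentiating under the integral sign brings down a factor of $\ln t$:
$$\frac{dJ}{da} = \int_{0}^{1} - 5 t^{a} \log{\left(t \right)} \, dt = \frac{5}{\left(a + 1\right)^{2}}.$$

Repeating twice in total — each differentiation brings down another $\ln t$ — gives
$$\frac{d^{2}J}{da^{2}} = \int_{0}^{1} - 5 t^{a} \log{\left(t \right)}^{2} \, dt = - \frac{10}{\left(a + 1\right)^{3}},$$
and the integrand here is exactly the target integrand, so $I = - \frac{10}{\left(a + 1\right)^{3}}$.

Setting $a = \frac{1}{2}$:
$$I = - \frac{80}{27}.$$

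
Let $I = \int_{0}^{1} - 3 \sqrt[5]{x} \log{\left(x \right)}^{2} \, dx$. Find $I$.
$- \frac{125}{36}$

Consider the simpler parametrised integral
$$J(a) = \int_{0}^{1} - 3 x^{a} \, dx = - \frac{3}{a + 1}.$$

Differentiating under the integral sign brings down a factor of $\ln x$:
$$\frac{dJ}{da} = \int_{0}^{1} - 3 x^{a} \log{\left(x \right)} \, dx = \frac{3}{\left(a + 1\right)^{2}}.$$

Repeating twice in total — each differentiation brings down another $\ln x$ — gives
$$\frac{d^{2}J}{da^{2}} = \int_{0}^{1} - 3 x^{a} \log{\left(x \right)}^{2} \, dx = - \frac{6}{\left(a + 1\right)^{3}},$$
and the integrand here is exactly the target integrand, so $I = - \frac{6}{\left(a + 1\right)^{3}}$.

Setting $a = \frac{1}{5}$:
$$I = - \frac{125}{36}.$$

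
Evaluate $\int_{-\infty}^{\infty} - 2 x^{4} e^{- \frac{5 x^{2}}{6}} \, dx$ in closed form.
$- \frac{54 \sqrt{30} \sqrt{\pi}}{125}$

Begin with the known integral
$$J(a) = \int_{-\infty}^{\infty} - 2 e^{- a x^{2}} \, dx = - \frac{2 \sqrt{\pi}}{\sqrt{a}}.$$

Differentiating under the integral sign brings down a factor of $(-x^2)$:
$$\frac{dJ}{da} = \int_{-\infty}^{\infty} 2 x^{2} e^{- a x^{2}} \, dx = \frac{\sqrt{\pi}}{a^{\frac{3}{2}}}.$$

Repeating twice in total — each differentiation brings down another $(-x^2)$ — gives
$$\frac{d^{2}J}{da^{2}} = \int_{-\infty}^{\infty} - 2 x^{4} e^{- a x^{2}} \, dx = - \frac{3 \sqrt{\pi}}{2 a^{\frac{5}{2}}},$$
and the integrand here is exactly the target integrand, so $I = - \frac{3 \sqrt{\pi}}{2 a^{\frac{5}{2}}}$.

Setting $a = \frac{5}{6}$:
$$I = - \frac{54 \sqrt{30} \sqrt{\pi}}{125}.$$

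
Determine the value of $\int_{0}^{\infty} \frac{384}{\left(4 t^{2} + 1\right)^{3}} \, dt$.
$36 \pi$

Begin with the known result
$$J(a) = \int_{0}^{\infty} \frac{6}{a^{2} + t^{2}} \, dt = \frac{3 \pi}{a}.$$

Differentiating under the integral sign with respect to $a$,
$$\frac{dJ}{da} = \int_{0}^{\infty} - \frac{12 a}{\left(a^{2} + t^{2}\right)^{2}} \, dt = - \frac{3 \pi}{a^{2}},$$
so $\int_{0}^{\infty} \frac{6}{\left(a^{2} + t^{2}\right)^{2}} \, dt = \frac{3 \pi}{2 a^{3}}$.

Repeating — each differentiation of $1/(t^2+a^2)^j$ produces $-2ja/(t^2+a^2)^{j+1}$ — and dividing through by $-2ja$ at each step yields, after $2$ differentiations in total,
$$\int_{0}^{\infty} \frac{6}{\left(a^{2} + t^{2}\right)^{3}} \, dt = \frac{9 \pi}{8 a^{5}}.$$

Setting $a = \frac{1}{2}$:
$$I = 36 \pi.$$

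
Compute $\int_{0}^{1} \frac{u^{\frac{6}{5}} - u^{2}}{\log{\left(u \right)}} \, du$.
$- \log{\left(15 \right)} + \log{\left(11 \right)}$

Replace the exponent $2$ by a parameter $a$: let $I(a) = \int_{0}^{1} \frac{u^{\frac{6}{5}} - u^{a}}{\log{\left(u \right)}} \, du$.

Since $\dfrac{\partial}{\partial a}\,u^{a} = u^{a} \ln u$, the $\ln u$ in the denominator cancels and
$$\frac{dI}{da} = \int_{0}^{1} -1 u^{a} \, du = -1 \left[\frac{u^{a+1}}{a+1}\right]_0^1 = - \frac{1}{a + 1}.$$

Integrating with respect to $a$ gives $I(a) = - \log{\left(\frac{5 a}{11} + \frac{5}{11} \right)} + C$.

At $a = \frac{6}{5}$ the integrand is identically $0$, so $I(\frac{6}{5}) = 0$. The closed form gives $0$, hence $C = 0$.

Setting $a = 2$:
$$I = - \log{\left(15 \right)} + \log{\left(11 \right)}.$$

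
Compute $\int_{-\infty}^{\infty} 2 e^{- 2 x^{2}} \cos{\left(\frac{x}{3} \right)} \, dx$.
$\frac{\sqrt{2} \sqrt{\pi}}{e^{\frac{1}{72}}}$

Define $I(b) = \int_{-\infty}^{\infty} 2 e^{- 2 x^{2}} \cos{\left(b x \right)} \, dx$.

Differentiating under the integral sign,
$$I'(b) = \int_{-\infty}^{\infty} - 2 x e^{- 2 x^{2}} \sin{\left(b x \right)} \, dx.$$

Integrate $\int_{-\infty}^{\infty} x \sin(b x)\, e^{- 2 x^{2}}\, dx$ by parts with $u = \sin(b x)$ and $dv = x\, e^{- 2 x^{2}}\, dx$, giving $v = - \frac{e^{- 2 x^{2}}}{4}$. The boundary term vanishes and
$$\int_{-\infty}^{\infty} x \sin(b x)\, e^{- 2 x^{2}}\, dx = \frac{b}{4} \int_{-\infty}^{\infty} \cos(b x)\, e^{- 2 x^{2}}\, dx,$$
so $I'(b) = - \frac{b}{4}\, I(b)$.

This is a separable first-order ODE; solving with the initial condition $I(0) = \int_{-\infty}^{\infty} 2 e^{- 2 x^{2}}\,dx = \sqrt{2} \sqrt{\pi}$ gives
$$I(b) = \sqrt{2} \sqrt{\pi} e^{- \frac{b^{2}}{8}}.$$

Setting $b = \frac{1}{3}$:
$$I = \frac{\sqrt{2} \sqrt{\pi}}{e^{\frac{1}{72}}}.$$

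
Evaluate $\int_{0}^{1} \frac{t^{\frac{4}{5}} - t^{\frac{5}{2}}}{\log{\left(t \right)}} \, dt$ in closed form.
$- \log{\left(35 \right)} + \log{\left(18 \right)}$

Introduce a parameter $a$ in the exponent: let $I(a) = \int_{0}^{1} \frac{t^{\frac{4}{5}} - t^{a}}{\log{\left(t \right)}} \, dt$.

Since $\dfrac{\partial}{\partial a}\,t^{a} = t^{a} \ln t$, the $\ln t$ in the denominator cancels and
$$\frac{dI}{da} = \int_{0}^{1} -1 t^{a} \, dt = -1 \left[\frac{t^{a+1}}{a+1}\right]_0^1 = - \frac{1}{a + 1}.$$

Integrating with respect to $a$ gives $I(a) = - \log{\left(\frac{5 a}{9} + \frac{5}{9} \right)} + C$.

At $a = \frac{4}{5}$ the integrand is identically $0$, so $I(\frac{4}{5}) = 0$. The closed form gives $0$, hence $C = 0$.

Setting $a = \frac{5}{2}$:
$$I = - \log{\left(35 \right)} + \log{\left(18 \right)}.$$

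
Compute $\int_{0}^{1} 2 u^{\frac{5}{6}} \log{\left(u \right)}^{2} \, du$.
$\frac{864}{1331}$

Consider the simpler parametrised integral
$$J(a) = \int_{0}^{1} 2 u^{a} \, du = \frac{2}{a + 1}.$$

Differentiating under the integral sign brings down a factor of $\ln u$:
$$\frac{dJ}{da} = \int_{0}^{1} 2 u^{a} \log{\left(u \right)} \, du = - \frac{2}{\left(a + 1\right)^{2}}.$$

Repeating twice in total — each differentiation brings down another $\ln u$ — gives
$$\frac{d^{2}J}{da^{2}} = \int_{0}^{1} 2 u^{a} \log{\left(u \right)}^{2} \, du = \frac{4}{\left(a + 1\right)^{3}},$$
and the integrand here is exactly the target integrand, so $I = \frac{4}{\left(a + 1\right)^{3}}$.

Setting $a = \frac{5}{6}$:
$$I = \frac{864}{1331}.$$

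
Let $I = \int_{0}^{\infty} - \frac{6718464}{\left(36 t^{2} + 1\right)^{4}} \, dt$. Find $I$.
$- 174960 \pi$

Begin with the known result
$$J(a) = \int_{0}^{\infty} - \frac{4}{a^{2} + t^{2}} \, dt = - \frac{2 \pi}{a}.$$

Differentiating under the integral sign with respect to $a$,
$$\frac{dJ}{da} = \int_{0}^{\infty} \frac{8 a}{\left(a^{2} + t^{2}\right)^{2}} \, dt = \frac{2 \pi}{a^{2}},$$
so $\int_{0}^{\infty} - \frac{4}{\left(a^{2} + t^{2}\right)^{2}} \, dt = - \frac{\pi}{a^{3}}$.

Repeating — each differentiation of $1/(t^2+a^2)^j$ produces $-2ja/(t^2+a^2)^{j+1}$ — and dividing through by $-2ja$ at each step yields, after $3$ differentiations in total,
$$\int_{0}^{\infty} - \frac{4}{\left(a^{2} + t^{2}\right)^{4}} \, dt = - \frac{5 \pi}{8 a^{7}}.$$

Setting $a = \frac{1}{6}$:
$$I = - 174960 \pi.$$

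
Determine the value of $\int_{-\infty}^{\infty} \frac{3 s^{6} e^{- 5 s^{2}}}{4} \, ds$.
$\frac{9 \sqrt{5} \sqrt{\pi}}{4000}$

Begin with the known integral
$$J(a) = \int_{-\infty}^{\infty} \frac{3 e^{- a s^{2}}}{4} \, ds = \frac{3 \sqrt{\pi}}{4 \sqrt{a}}.$$

Differentiating under the integral sign brings down a factor of $(-s^2)$:
$$\frac{dJ}{da} = \int_{-\infty}^{\infty} - \frac{3 s^{2} e^{- a s^{2}}}{4} \, ds = - \frac{3 \sqrt{\pi}}{8 a^{\frac{3}{2}}}.$$

Repeating $3$ times in total — each differentiation brings down another $(-s^2)$ — gives
$$\frac{d^{3}J}{da^{3}} = \int_{-\infty}^{\infty} - \frac{3 s^{6} e^{- a s^{2}}}{4} \, ds = - \frac{45 \sqrt{\pi}}{32 a^{\frac{7}{2}}},$$
and the integrand here is $(-1)^{3}$ times the target integrand, so $I = (-1)^{3}\,\frac{d^{3}J}{da^{3}} = \frac{45 \sqrt{\pi}}{32 a^{\frac{7}{2}}}$.

Setting $a = 5$:
$$I = \frac{9 \sqrt{5} \sqrt{\pi}}{4000}.$$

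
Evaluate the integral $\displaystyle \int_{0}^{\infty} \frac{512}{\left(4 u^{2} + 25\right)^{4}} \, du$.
$\frac{8 \pi}{15625}$

Begin with the known result
$$J(a) = \int_{0}^{\infty} \frac{2}{a^{2} + u^{2}} \, du = \frac{\pi}{a}.$$

Differentiating under the integral sign with respect to $a$,
$$\frac{dJ}{da} = \int_{0}^{\infty} - \frac{4 a}{\left(a^{2} + u^{2}\right)^{2}} \, du = - \frac{\pi}{a^{2}},$$
so $\int_{0}^{\infty} \frac{2}{\left(a^{2} + u^{2}\right)^{2}} \, du = \frac{\pi}{2 a^{3}}$.

Repeating — each differentiation of $1/(u^2+a^2)^j$ produces $-2ja/(u^2+a^2)^{j+1}$ — and dividing through by $-2ja$ at each step yields, after $3$ differentiations in total,
$$\int_{0}^{\infty} \frac{2}{\left(a^{2} + u^{2}\right)^{4}} \, du = \frac{5 \pi}{16 a^{7}}.$$

Setting $a = \frac{5}{2}$:
$$I = \frac{8 \pi}{15625}.$$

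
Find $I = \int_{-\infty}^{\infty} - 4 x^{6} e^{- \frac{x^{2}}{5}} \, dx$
$- \frac{1875 \sqrt{5} \sqrt{\pi}}{2}$

Consider the simpler parametrised integral
$$J(a) = \int_{-\infty}^{\infty} - 4 e^{- a x^{2}} \, dx = - \frac{4 \sqrt{\pi}}{\sqrt{a}}.$$

Differentiating under the integral sign brings down a factor of $(-x^2)$:
$$\frac{dJ}{da} = \int_{-\infty}^{\infty} 4 x^{2} e^{- a x^{2}} \, dx = \frac{2 \sqrt{\pi}}{a^{\frac{3}{2}}}.$$

Repeating $3$ times in total — each differentiation brings down another $(-x^2)$ — gives
$$\frac{d^{3}J}{da^{3}} = \int_{-\infty}^{\infty} 4 x^{6} e^{- a x^{2}} \, dx = \frac{15 \sqrt{\pi}}{2 a^{\frac{7}{2}}},$$
and the integrand here is $(-1)^{3}$ times the target integrand, so $I = (-1)^{3}\,\frac{d^{3}J}{da^{3}} = - \frac{15 \sqrt{\pi}}{2 a^{\frac{7}{2}}}$.

Setting $a = \frac{1}{5}$:
$$I = - \frac{1875 \sqrt{5} \sqrt{\pi}}{2}.$$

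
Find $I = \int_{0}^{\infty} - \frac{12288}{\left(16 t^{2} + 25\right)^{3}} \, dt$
$- \frac{576 \pi}{3125}$

Begin with the known result
$$J(a) = \int_{0}^{\infty} - \frac{3}{a^{2} + t^{2}} \, dt = - \frac{3 \pi}{2 a}.$$

Differentiating under the integral sign with respect to $a$,
$$\frac{dJ}{da} = \int_{0}^{\infty} \frac{6 a}{\left(a^{2} + t^{2}\right)^{2}} \, dt = \frac{3 \pi}{2 a^{2}},$$
so $\int_{0}^{\infty} - \frac{3}{\left(a^{2} + t^{2}\right)^{2}} \, dt = - \frac{3 \pi}{4 a^{3}}$.

Repeating — each differentiation of $1/(t^2+a^2)^j$ produces $-2ja/(t^2+a^2)^{j+1}$ — and dividing through by $-2ja$ at each step yields, after $2$ differentiations in total,
$$\int_{0}^{\infty} - \frac{3}{\left(a^{2} + t^{2}\right)^{3}} \, dt = - \frac{9 \pi}{16 a^{5}}.$$

Setting $a = \frac{5}{4}$:
$$I = - \frac{576 \pi}{3125}.$$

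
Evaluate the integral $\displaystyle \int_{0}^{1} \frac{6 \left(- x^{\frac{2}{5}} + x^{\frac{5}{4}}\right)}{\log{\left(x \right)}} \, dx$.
$\log{\left(\frac{8303765625}{481890304} \right)}$

Introduce a parameter $a$ in the exponent: let $I(a) = \int_{0}^{1} \frac{6 \left(- x^{\frac{2}{5}} + x^{a}\right)}{\log{\left(x \right)}} \, dx$.

Since $\dfrac{\partial}{\partial a}\,x^{a} = x^{a} \ln x$, the $\ln x$ in the denominator cancels and
$$\frac{dI}{da} = \int_{0}^{1} 6 x^{a} \, dx = 6 \left[\frac{x^{a+1}}{a+1}\right]_0^1 = \frac{6}{a + 1}.$$

Integrating with respect to $a$ gives $I(a) = \log{\left(\frac{15625 \left(a + 1\right)^{6}}{117649} \right)} + C$.

At $a = \frac{2}{5}$ the integrand is identically $0$, so $I(\frac{2}{5}) = 0$. The closed form gives $0$, hence $C = 0$.

Setting $a = \frac{5}{4}$:
$$I = \log{\left(\frac{8303765625}{481890304} \right)}.$$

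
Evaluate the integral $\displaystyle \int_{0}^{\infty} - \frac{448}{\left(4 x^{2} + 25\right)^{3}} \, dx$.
$- \frac{42 \pi}{3125}$

Begin with the known result
$$J(a) = \int_{0}^{\infty} - \frac{7}{a^{2} + x^{2}} \, dx = - \frac{7 \pi}{2 a}.$$

Differentiating under the integral sign with respect to $a$,
$$\frac{dJ}{da} = \int_{0}^{\infty} \frac{14 a}{\left(a^{2} + x^{2}\right)^{2}} \, dx = \frac{7 \pi}{2 a^{2}},$$
so $\int_{0}^{\infty} - \frac{7}{\left(a^{2} + x^{2}\right)^{2}} \, dx = - \frac{7 \pi}{4 a^{3}}$.

Repeating — each differentiation of $1/(x^2+a^2)^j$ produces $-2ja/(x^2+a^2)^{j+1}$ — and dividing through by $-2ja$ at each step yields, after $2$ differentiations in total,
$$\int_{0}^{\infty} - \frac{7}{\left(a^{2} + x^{2}\right)^{3}} \, dx = - \frac{21 \pi}{16 a^{5}}.$$

Setting $a = \frac{5}{2}$:
$$I = - \frac{42 \pi}{3125}.$$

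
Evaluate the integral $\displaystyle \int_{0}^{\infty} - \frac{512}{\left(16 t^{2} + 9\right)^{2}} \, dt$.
$- \frac{32 \pi}{27}$

Start from the standard arctangent integral
$$J(a) = \int_{0}^{\infty} - \frac{2}{a^{2} + t^{2}} \, dt = - \frac{\pi}{a}.$$

Differentiating under the integral sign with respect to $a$,
$$\frac{dJ}{da} = \int_{0}^{\infty} \frac{4 a}{\left(a^{2} + t^{2}\right)^{2}} \, dt = \frac{\pi}{a^{2}},$$
so $\int_{0}^{\infty} - \frac{2}{\left(a^{2} + t^{2}\right)^{2}} \, dt = - \frac{\pi}{2 a^{3}}$.

Setting $a = \frac{3}{4}$:
$$I = - \frac{32 \pi}{27}.$$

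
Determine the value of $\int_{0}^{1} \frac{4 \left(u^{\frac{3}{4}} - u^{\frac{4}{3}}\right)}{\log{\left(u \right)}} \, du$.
$\log{\left(\frac{81}{256} \right)}$

Replace the exponent $\frac{3}{4}$ by a parameter $a$: let $I(a) = \int_{0}^{1} \frac{4 \left(- u^{\frac{4}{3}} + u^{a}\right)}{\log{\left(u \right)}} \, du$.

Since $\dfrac{\partial}{\partial a}\,u^{a} = u^{a} \ln u$, the $\ln u$ in the denominator cancels and
$$\frac{dI}{da} = \int_{0}^{1} 4 u^{a} \, du = 4 \left[\frac{u^{a+1}}{a+1}\right]_0^1 = \frac{4}{a + 1}.$$

Integrating with respect to $a$ gives $I(a) = \log{\left(\frac{81 \left(a + 1\right)^{4}}{2401} \right)} + C$.

At $a = \frac{4}{3}$ the integrand is identically $0$, so $I(\frac{4}{3}) = 0$. The closed form gives $0$, hence $C = 0$.

Setting $a = \frac{3}{4}$:
$$I = \log{\left(\frac{81}{256} \right)}.$$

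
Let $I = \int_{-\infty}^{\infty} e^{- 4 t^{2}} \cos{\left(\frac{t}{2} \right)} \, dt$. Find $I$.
$\frac{\sqrt{\pi}}{2 e^{\frac{1}{64}}}$

Let $b$ denote the cosine frequency and define $I(b) = \int_{-\infty}^{\infty} e^{- 4 t^{2}} \cos{\left(b t \right)} \, dt$.

Differentiating under the integral sign,
$$I'(b) = \int_{-\infty}^{\infty} - t e^{- 4 t^{2}} \sin{\left(b t \right)} \, dt.$$

Integrate $\int_{-\infty}^{\infty} t \sin(b t)\, e^{- 4 t^{2}}\, dt$ by parts with $u = \sin(b t)$ and $dv = t\, e^{- 4 t^{2}}\, dt$, giving $v = - \frac{e^{- 4 t^{2}}}{8}$. The boundary term vanishes and
$$\int_{-\infty}^{\infty} t \sin(b t)\, e^{- 4 t^{2}}\, dt = \frac{b}{8} \int_{-\infty}^{\infty} \cos(b t)\, e^{- 4 t^{2}}\, dt,$$
so $I'(b) = - \frac{b}{8}\, I(b)$.

This is a separable first-order ODE; solving with the initial condition $I(0) = \int_{-\infty}^{\infty} e^{- 4 t^{2}}\,dt = \frac{\sqrt{\pi}}{2}$ gives
$$I(b) = \frac{\sqrt{\pi} e^{- \frac{b^{2}}{16}}}{2}.$$

Setting $b = \frac{1}{2}$:
$$I = \frac{\sqrt{\pi}}{2 e^{\frac{1}{64}}}.$$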